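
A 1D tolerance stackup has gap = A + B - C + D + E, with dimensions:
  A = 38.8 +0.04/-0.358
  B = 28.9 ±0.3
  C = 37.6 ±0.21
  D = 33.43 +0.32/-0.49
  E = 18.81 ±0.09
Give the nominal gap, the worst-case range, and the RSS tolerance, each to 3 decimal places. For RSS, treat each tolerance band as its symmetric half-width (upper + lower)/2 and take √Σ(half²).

Stack each dimension's contribution:
  +A: nom +38.800 → Σnom=38.800; wc +0.040/-0.358 → slack +0.040/-0.358; half-tol=0.199, Σhalf²=0.039601
  +B: nom +28.900 → Σnom=67.700; wc +0.300/-0.300 → slack +0.340/-0.658; half-tol=0.300, Σhalf²=0.129601
  -C: nom -37.600 → Σnom=30.100; wc +0.210/-0.210 → slack +0.550/-0.868; half-tol=0.210, Σhalf²=0.173701
  +D: nom +33.430 → Σnom=63.530; wc +0.320/-0.490 → slack +0.870/-1.358; half-tol=0.405, Σhalf²=0.337726
  +E: nom +18.810 → Σnom=82.340; wc +0.090/-0.090 → slack +0.960/-1.448; half-tol=0.090, Σhalf²=0.345826
Nominal = 82.340. Worst-case = [82.340 - 1.448, 82.340 + 0.960] = [80.892, 83.300]. RSS = √0.345826 = 0.588.

nominal=82.340 wc=[80.892,83.300] rss=0.588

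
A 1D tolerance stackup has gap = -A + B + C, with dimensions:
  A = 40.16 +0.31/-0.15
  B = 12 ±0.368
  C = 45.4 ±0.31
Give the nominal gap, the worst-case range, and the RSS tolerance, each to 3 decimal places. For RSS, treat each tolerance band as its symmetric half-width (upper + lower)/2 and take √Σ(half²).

Stack each dimension's contribution:
  -A: nom -40.160 → Σnom=-40.160; wc +0.150/-0.310 → slack +0.150/-0.310; half-tol=0.230, Σhalf²=0.052900
  +B: nom +12.000 → Σnom=-28.160; wc +0.368/-0.368 → slack +0.518/-0.678; half-tol=0.368, Σhalf²=0.188324
  +C: nom +45.400 → Σnom=17.240; wc +0.310/-0.310 → slack +0.828/-0.988; half-tol=0.310, Σhalf²=0.284424
Nominal = 17.240. Worst-case = [17.240 - 0.988, 17.240 + 0.828] = [16.252, 18.068]. RSS = √0.284424 = 0.533.

nominal=17.240 wc=[16.252,18.068] rss=0.533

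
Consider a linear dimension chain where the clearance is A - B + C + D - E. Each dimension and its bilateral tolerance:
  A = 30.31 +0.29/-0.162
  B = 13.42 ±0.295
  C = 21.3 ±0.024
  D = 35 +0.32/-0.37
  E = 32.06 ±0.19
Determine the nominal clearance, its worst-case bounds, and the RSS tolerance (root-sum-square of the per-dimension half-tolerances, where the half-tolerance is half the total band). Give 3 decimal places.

Stack each dimension's contribution:
  +A: nom +30.310 → Σnom=30.310; wc +0.290/-0.162 → slack +0.290/-0.162; half-tol=0.226, Σhalf²=0.051076
  -B: nom -13.420 → Σnom=16.890; wc +0.295/-0.295 → slack +0.585/-0.457; half-tol=0.295, Σhalf²=0.138101
  +C: nom +21.300 → Σnom=38.190; wc +0.024/-0.024 → slack +0.609/-0.481; half-tol=0.024, Σhalf²=0.138677
  +D: nom +35.000 → Σnom=73.190; wc +0.320/-0.370 → slack +0.929/-0.851; half-tol=0.345, Σhalf²=0.257702
  -E: nom -32.060 → Σnom=41.130; wc +0.190/-0.190 → slack +1.119/-1.041; half-tol=0.190, Σhalf²=0.293802
Nominal = 41.130. Worst-case = [41.130 - 1.041, 41.130 + 1.119] = [40.089, 42.249]. RSS = √0.293802 = 0.542.

nominal=41.130 wc=[40.089,42.249] rss=0.542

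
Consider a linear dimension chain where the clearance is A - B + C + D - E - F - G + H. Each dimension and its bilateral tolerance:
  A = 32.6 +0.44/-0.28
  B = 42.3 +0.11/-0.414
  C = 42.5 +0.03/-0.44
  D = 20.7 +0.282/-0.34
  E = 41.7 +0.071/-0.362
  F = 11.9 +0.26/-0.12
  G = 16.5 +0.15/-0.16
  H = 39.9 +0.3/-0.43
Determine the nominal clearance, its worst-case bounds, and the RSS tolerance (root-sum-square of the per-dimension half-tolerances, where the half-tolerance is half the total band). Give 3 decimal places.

nominal=23.300 wc=[21.219,25.408] rss=0.768

Stack each dimension's contribution:
  +A: nom +32.600 → Σnom=32.600; wc +0.440/-0.280 → slack +0.440/-0.280; half-tol=0.360, Σhalf²=0.129600
  -B: nom -42.300 → Σnom=-9.700; wc +0.414/-0.110 → slack +0.854/-0.390; half-tol=0.262, Σhalf²=0.198244
  +C: nom +42.500 → Σnom=32.800; wc +0.030/-0.440 → slack +0.884/-0.830; half-tol=0.235, Σhalf²=0.253469
  +D: nom +20.700 → Σnom=53.500; wc +0.282/-0.340 → slack +1.166/-1.170; half-tol=0.311, Σhalf²=0.350190
  -E: nom -41.700 → Σnom=11.800; wc +0.362/-0.071 → slack +1.528/-1.241; half-tol=0.216, Σhalf²=0.397062
  -F: nom -11.900 → Σnom=-0.100; wc +0.120/-0.260 → slack +1.648/-1.501; half-tol=0.190, Σhalf²=0.433162
  -G: nom -16.500 → Σnom=-16.600; wc +0.160/-0.150 → slack +1.808/-1.651; half-tol=0.155, Σhalf²=0.457187
  +H: nom +39.900 → Σnom=23.300; wc +0.300/-0.430 → slack +2.108/-2.081; half-tol=0.365, Σhalf²=0.590412
Nominal = 23.300. Worst-case = [23.300 - 2.081, 23.300 + 2.108] = [21.219, 25.408]. RSS = √0.590412 = 0.768.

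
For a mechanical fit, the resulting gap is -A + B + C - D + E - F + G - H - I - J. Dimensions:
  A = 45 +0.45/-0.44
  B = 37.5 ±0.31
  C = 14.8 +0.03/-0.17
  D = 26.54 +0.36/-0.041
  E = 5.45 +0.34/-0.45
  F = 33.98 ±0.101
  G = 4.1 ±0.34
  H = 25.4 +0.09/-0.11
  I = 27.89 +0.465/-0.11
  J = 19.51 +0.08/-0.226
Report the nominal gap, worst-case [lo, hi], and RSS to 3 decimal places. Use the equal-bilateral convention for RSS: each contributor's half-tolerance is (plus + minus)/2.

nominal=-116.470 wc=[-119.286,-114.422] rss=0.862

Stack each dimension's contribution:
  -A: nom -45.000 → Σnom=-45.000; wc +0.440/-0.450 → slack +0.440/-0.450; half-tol=0.445, Σhalf²=0.198025
  +B: nom +37.500 → Σnom=-7.500; wc +0.310/-0.310 → slack +0.750/-0.760; half-tol=0.310, Σhalf²=0.294125
  +C: nom +14.800 → Σnom=7.300; wc +0.030/-0.170 → slack +0.780/-0.930; half-tol=0.100, Σhalf²=0.304125
  -D: nom -26.540 → Σnom=-19.240; wc +0.041/-0.360 → slack +0.821/-1.290; half-tol=0.200, Σhalf²=0.344325
  +E: nom +5.450 → Σnom=-13.790; wc +0.340/-0.450 → slack +1.161/-1.740; half-tol=0.395, Σhalf²=0.500350
  -F: nom -33.980 → Σnom=-47.770; wc +0.101/-0.101 → slack +1.262/-1.841; half-tol=0.101, Σhalf²=0.510551
  +G: nom +4.100 → Σnom=-43.670; wc +0.340/-0.340 → slack +1.602/-2.181; half-tol=0.340, Σhalf²=0.626151
  -H: nom -25.400 → Σnom=-69.070; wc +0.110/-0.090 → slack +1.712/-2.271; half-tol=0.100, Σhalf²=0.636151
  -I: nom -27.890 → Σnom=-96.960; wc +0.110/-0.465 → slack +1.822/-2.736; half-tol=0.288, Σhalf²=0.718808
  -J: nom -19.510 → Σnom=-116.470; wc +0.226/-0.080 → slack +2.048/-2.816; half-tol=0.153, Σhalf²=0.742217
Nominal = -116.470. Worst-case = [-116.470 - 2.816, -116.470 + 2.048] = [-119.286, -114.422]. RSS = √0.742217 = 0.862.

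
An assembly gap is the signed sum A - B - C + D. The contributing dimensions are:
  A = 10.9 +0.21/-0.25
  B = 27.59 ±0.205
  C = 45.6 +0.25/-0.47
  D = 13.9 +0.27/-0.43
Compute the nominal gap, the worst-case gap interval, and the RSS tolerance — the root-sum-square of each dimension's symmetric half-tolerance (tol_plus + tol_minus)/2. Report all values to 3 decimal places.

nominal=-48.390 wc=[-49.525,-47.235] rss=0.589

Stack each dimension's contribution:
  +A: nom +10.900 → Σnom=10.900; wc +0.210/-0.250 → slack +0.210/-0.250; half-tol=0.230, Σhalf²=0.052900
  -B: nom -27.590 → Σnom=-16.690; wc +0.205/-0.205 → slack +0.415/-0.455; half-tol=0.205, Σhalf²=0.094925
  -C: nom -45.600 → Σnom=-62.290; wc +0.470/-0.250 → slack +0.885/-0.705; half-tol=0.360, Σhalf²=0.224525
  +D: nom +13.900 → Σnom=-48.390; wc +0.270/-0.430 → slack +1.155/-1.135; half-tol=0.350, Σhalf²=0.347025
Nominal = -48.390. Worst-case = [-48.390 - 1.135, -48.390 + 1.155] = [-49.525, -47.235]. RSS = √0.347025 = 0.589.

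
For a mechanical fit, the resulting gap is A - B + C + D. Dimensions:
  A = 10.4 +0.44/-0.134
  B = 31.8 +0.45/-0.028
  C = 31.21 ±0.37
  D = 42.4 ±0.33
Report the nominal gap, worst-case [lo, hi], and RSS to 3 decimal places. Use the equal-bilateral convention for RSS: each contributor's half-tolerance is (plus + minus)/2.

nominal=52.210 wc=[50.926,53.378] rss=0.621

Stack each dimension's contribution:
  +A: nom +10.400 → Σnom=10.400; wc +0.440/-0.134 → slack +0.440/-0.134; half-tol=0.287, Σhalf²=0.082369
  -B: nom -31.800 → Σnom=-21.400; wc +0.028/-0.450 → slack +0.468/-0.584; half-tol=0.239, Σhalf²=0.139490
  +C: nom +31.210 → Σnom=9.810; wc +0.370/-0.370 → slack +0.838/-0.954; half-tol=0.370, Σhalf²=0.276390
  +D: nom +42.400 → Σnom=52.210; wc +0.330/-0.330 → slack +1.168/-1.284; half-tol=0.330, Σhalf²=0.385290
Nominal = 52.210. Worst-case = [52.210 - 1.284, 52.210 + 1.168] = [50.926, 53.378]. RSS = √0.385290 = 0.621.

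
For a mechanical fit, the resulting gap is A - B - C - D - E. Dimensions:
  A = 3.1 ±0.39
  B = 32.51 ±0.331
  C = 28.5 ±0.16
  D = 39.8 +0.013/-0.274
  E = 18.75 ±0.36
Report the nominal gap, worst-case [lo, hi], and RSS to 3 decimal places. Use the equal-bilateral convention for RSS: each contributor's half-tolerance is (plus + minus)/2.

Stack each dimension's contribution:
  +A: nom +3.100 → Σnom=3.100; wc +0.390/-0.390 → slack +0.390/-0.390; half-tol=0.390, Σhalf²=0.152100
  -B: nom -32.510 → Σnom=-29.410; wc +0.331/-0.331 → slack +0.721/-0.721; half-tol=0.331, Σhalf²=0.261661
  -C: nom -28.500 → Σnom=-57.910; wc +0.160/-0.160 → slack +0.881/-0.881; half-tol=0.160, Σhalf²=0.287261
  -D: nom -39.800 → Σnom=-97.710; wc +0.274/-0.013 → slack +1.155/-0.894; half-tol=0.144, Σhalf²=0.307853
  -E: nom -18.750 → Σnom=-116.460; wc +0.360/-0.360 → slack +1.515/-1.254; half-tol=0.360, Σhalf²=0.437453
Nominal = -116.460. Worst-case = [-116.460 - 1.254, -116.460 + 1.515] = [-117.714, -114.945]. RSS = √0.437453 = 0.661.

nominal=-116.460 wc=[-117.714,-114.945] rss=0.661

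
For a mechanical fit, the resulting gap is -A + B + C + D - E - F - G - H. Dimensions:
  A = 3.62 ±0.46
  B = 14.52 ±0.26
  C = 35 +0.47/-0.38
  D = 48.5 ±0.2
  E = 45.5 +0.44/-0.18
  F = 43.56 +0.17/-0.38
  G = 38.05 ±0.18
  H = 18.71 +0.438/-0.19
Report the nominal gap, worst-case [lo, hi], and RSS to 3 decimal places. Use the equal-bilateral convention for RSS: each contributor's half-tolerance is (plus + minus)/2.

Stack each dimension's contribution:
  -A: nom -3.620 → Σnom=-3.620; wc +0.460/-0.460 → slack +0.460/-0.460; half-tol=0.460, Σhalf²=0.211600
  +B: nom +14.520 → Σnom=10.900; wc +0.260/-0.260 → slack +0.720/-0.720; half-tol=0.260, Σhalf²=0.279200
  +C: nom +35.000 → Σnom=45.900; wc +0.470/-0.380 → slack +1.190/-1.100; half-tol=0.425, Σhalf²=0.459825
  +D: nom +48.500 → Σnom=94.400; wc +0.200/-0.200 → slack +1.390/-1.300; half-tol=0.200, Σhalf²=0.499825
  -E: nom -45.500 → Σnom=48.900; wc +0.180/-0.440 → slack +1.570/-1.740; half-tol=0.310, Σhalf²=0.595925
  -F: nom -43.560 → Σnom=5.340; wc +0.380/-0.170 → slack +1.950/-1.910; half-tol=0.275, Σhalf²=0.671550
  -G: nom -38.050 → Σnom=-32.710; wc +0.180/-0.180 → slack +2.130/-2.090; half-tol=0.180, Σhalf²=0.703950
  -H: nom -18.710 → Σnom=-51.420; wc +0.190/-0.438 → slack +2.320/-2.528; half-tol=0.314, Σhalf²=0.802546
Nominal = -51.420. Worst-case = [-51.420 - 2.528, -51.420 + 2.320] = [-53.948, -49.100]. RSS = √0.802546 = 0.896.

nominal=-51.420 wc=[-53.948,-49.100] rss=0.896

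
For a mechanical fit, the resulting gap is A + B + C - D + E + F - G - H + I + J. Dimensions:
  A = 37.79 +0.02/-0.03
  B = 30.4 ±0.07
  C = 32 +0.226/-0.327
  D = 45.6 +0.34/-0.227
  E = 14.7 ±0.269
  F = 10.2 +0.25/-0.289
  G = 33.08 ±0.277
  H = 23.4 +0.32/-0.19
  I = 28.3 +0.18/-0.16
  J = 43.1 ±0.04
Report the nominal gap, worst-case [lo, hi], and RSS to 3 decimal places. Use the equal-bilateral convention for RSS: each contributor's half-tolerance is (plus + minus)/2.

Stack each dimension's contribution:
  +A: nom +37.790 → Σnom=37.790; wc +0.020/-0.030 → slack +0.020/-0.030; half-tol=0.025, Σhalf²=0.000625
  +B: nom +30.400 → Σnom=68.190; wc +0.070/-0.070 → slack +0.090/-0.100; half-tol=0.070, Σhalf²=0.005525
  +C: nom +32.000 → Σnom=100.190; wc +0.226/-0.327 → slack +0.316/-0.427; half-tol=0.277, Σhalf²=0.081977
  -D: nom -45.600 → Σnom=54.590; wc +0.227/-0.340 → slack +0.543/-0.767; half-tol=0.284, Σhalf²=0.162350
  +E: nom +14.700 → Σnom=69.290; wc +0.269/-0.269 → slack +0.812/-1.036; half-tol=0.269, Σhalf²=0.234711
  +F: nom +10.200 → Σnom=79.490; wc +0.250/-0.289 → slack +1.062/-1.325; half-tol=0.269, Σhalf²=0.307341
  -G: nom -33.080 → Σnom=46.410; wc +0.277/-0.277 → slack +1.339/-1.602; half-tol=0.277, Σhalf²=0.384070
  -H: nom -23.400 → Σnom=23.010; wc +0.190/-0.320 → slack +1.529/-1.922; half-tol=0.255, Σhalf²=0.449095
  +I: nom +28.300 → Σnom=51.310; wc +0.180/-0.160 → slack +1.709/-2.082; half-tol=0.170, Σhalf²=0.477995
  +J: nom +43.100 → Σnom=94.410; wc +0.040/-0.040 → slack +1.749/-2.122; half-tol=0.040, Σhalf²=0.479595
Nominal = 94.410. Worst-case = [94.410 - 2.122, 94.410 + 1.749] = [92.288, 96.159]. RSS = √0.479595 = 0.693.

nominal=94.410 wc=[92.288,96.159] rss=0.693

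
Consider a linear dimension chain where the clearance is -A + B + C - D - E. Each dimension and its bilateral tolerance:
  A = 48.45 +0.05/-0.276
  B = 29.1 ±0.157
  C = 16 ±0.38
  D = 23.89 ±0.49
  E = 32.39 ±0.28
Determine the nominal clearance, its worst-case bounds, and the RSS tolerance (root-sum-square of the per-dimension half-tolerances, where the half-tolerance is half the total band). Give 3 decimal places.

nominal=-59.630 wc=[-60.987,-58.047] rss=0.717

Stack each dimension's contribution:
  -A: nom -48.450 → Σnom=-48.450; wc +0.276/-0.050 → slack +0.276/-0.050; half-tol=0.163, Σhalf²=0.026569
  +B: nom +29.100 → Σnom=-19.350; wc +0.157/-0.157 → slack +0.433/-0.207; half-tol=0.157, Σhalf²=0.051218
  +C: nom +16.000 → Σnom=-3.350; wc +0.380/-0.380 → slack +0.813/-0.587; half-tol=0.380, Σhalf²=0.195618
  -D: nom -23.890 → Σnom=-27.240; wc +0.490/-0.490 → slack +1.303/-1.077; half-tol=0.490, Σhalf²=0.435718
  -E: nom -32.390 → Σnom=-59.630; wc +0.280/-0.280 → slack +1.583/-1.357; half-tol=0.280, Σhalf²=0.514118
Nominal = -59.630. Worst-case = [-59.630 - 1.357, -59.630 + 1.583] = [-60.987, -58.047]. RSS = √0.514118 = 0.717.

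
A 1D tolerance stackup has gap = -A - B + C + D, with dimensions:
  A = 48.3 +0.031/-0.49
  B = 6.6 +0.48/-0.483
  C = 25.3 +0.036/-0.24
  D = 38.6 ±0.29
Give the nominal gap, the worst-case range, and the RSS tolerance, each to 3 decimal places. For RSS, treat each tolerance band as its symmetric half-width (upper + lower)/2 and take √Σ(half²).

Stack each dimension's contribution:
  -A: nom -48.300 → Σnom=-48.300; wc +0.490/-0.031 → slack +0.490/-0.031; half-tol=0.261, Σhalf²=0.067860
  -B: nom -6.600 → Σnom=-54.900; wc +0.483/-0.480 → slack +0.973/-0.511; half-tol=0.481, Σhalf²=0.299702
  +C: nom +25.300 → Σnom=-29.600; wc +0.036/-0.240 → slack +1.009/-0.751; half-tol=0.138, Σhalf²=0.318746
  +D: nom +38.600 → Σnom=9.000; wc +0.290/-0.290 → slack +1.299/-1.041; half-tol=0.290, Σhalf²=0.402846
Nominal = 9.000. Worst-case = [9.000 - 1.041, 9.000 + 1.299] = [7.959, 10.299]. RSS = √0.402846 = 0.635.

nominal=9.000 wc=[7.959,10.299] rss=0.635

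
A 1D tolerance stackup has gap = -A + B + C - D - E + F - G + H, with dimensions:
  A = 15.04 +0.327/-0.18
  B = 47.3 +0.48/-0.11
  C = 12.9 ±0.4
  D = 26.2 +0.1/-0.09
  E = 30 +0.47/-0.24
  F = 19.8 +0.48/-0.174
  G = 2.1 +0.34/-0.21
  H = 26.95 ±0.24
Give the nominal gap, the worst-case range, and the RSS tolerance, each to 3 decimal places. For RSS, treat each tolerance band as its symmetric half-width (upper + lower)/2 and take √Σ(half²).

nominal=33.610 wc=[31.449,35.930] rss=0.829

Stack each dimension's contribution:
  -A: nom -15.040 → Σnom=-15.040; wc +0.180/-0.327 → slack +0.180/-0.327; half-tol=0.254, Σhalf²=0.064262
  +B: nom +47.300 → Σnom=32.260; wc +0.480/-0.110 → slack +0.660/-0.437; half-tol=0.295, Σhalf²=0.151287
  +C: nom +12.900 → Σnom=45.160; wc +0.400/-0.400 → slack +1.060/-0.837; half-tol=0.400, Σhalf²=0.311287
  -D: nom -26.200 → Σnom=18.960; wc +0.090/-0.100 → slack +1.150/-0.937; half-tol=0.095, Σhalf²=0.320312
  -E: nom -30.000 → Σnom=-11.040; wc +0.240/-0.470 → slack +1.390/-1.407; half-tol=0.355, Σhalf²=0.446337
  +F: nom +19.800 → Σnom=8.760; wc +0.480/-0.174 → slack +1.870/-1.581; half-tol=0.327, Σhalf²=0.553266
  -G: nom -2.100 → Σnom=6.660; wc +0.210/-0.340 → slack +2.080/-1.921; half-tol=0.275, Σhalf²=0.628891
  +H: nom +26.950 → Σnom=33.610; wc +0.240/-0.240 → slack +2.320/-2.161; half-tol=0.240, Σhalf²=0.686491
Nominal = 33.610. Worst-case = [33.610 - 2.161, 33.610 + 2.320] = [31.449, 35.930]. RSS = √0.686491 = 0.829.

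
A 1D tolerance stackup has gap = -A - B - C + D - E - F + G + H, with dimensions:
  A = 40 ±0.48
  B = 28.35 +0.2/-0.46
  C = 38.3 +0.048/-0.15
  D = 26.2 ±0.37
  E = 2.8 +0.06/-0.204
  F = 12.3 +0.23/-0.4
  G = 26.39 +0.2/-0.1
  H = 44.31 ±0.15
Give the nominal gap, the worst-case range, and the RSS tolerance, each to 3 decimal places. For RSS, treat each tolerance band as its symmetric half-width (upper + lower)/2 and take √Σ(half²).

Stack each dimension's contribution:
  -A: nom -40.000 → Σnom=-40.000; wc +0.480/-0.480 → slack +0.480/-0.480; half-tol=0.480, Σhalf²=0.230400
  -B: nom -28.350 → Σnom=-68.350; wc +0.460/-0.200 → slack +0.940/-0.680; half-tol=0.330, Σhalf²=0.339300
  -C: nom -38.300 → Σnom=-106.650; wc +0.150/-0.048 → slack +1.090/-0.728; half-tol=0.099, Σhalf²=0.349101
  +D: nom +26.200 → Σnom=-80.450; wc +0.370/-0.370 → slack +1.460/-1.098; half-tol=0.370, Σhalf²=0.486001
  -E: nom -2.800 → Σnom=-83.250; wc +0.204/-0.060 → slack +1.664/-1.158; half-tol=0.132, Σhalf²=0.503425
  -F: nom -12.300 → Σnom=-95.550; wc +0.400/-0.230 → slack +2.064/-1.388; half-tol=0.315, Σhalf²=0.602650
  +G: nom +26.390 → Σnom=-69.160; wc +0.200/-0.100 → slack +2.264/-1.488; half-tol=0.150, Σhalf²=0.625150
  +H: nom +44.310 → Σnom=-24.850; wc +0.150/-0.150 → slack +2.414/-1.638; half-tol=0.150, Σhalf²=0.647650
Nominal = -24.850. Worst-case = [-24.850 - 1.638, -24.850 + 2.414] = [-26.488, -22.436]. RSS = √0.647650 = 0.805.

nominal=-24.850 wc=[-26.488,-22.436] rss=0.805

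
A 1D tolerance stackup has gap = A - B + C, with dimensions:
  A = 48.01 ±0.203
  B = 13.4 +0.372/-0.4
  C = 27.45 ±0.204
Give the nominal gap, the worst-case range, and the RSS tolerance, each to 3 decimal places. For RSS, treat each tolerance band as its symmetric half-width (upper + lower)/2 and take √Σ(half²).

Stack each dimension's contribution:
  +A: nom +48.010 → Σnom=48.010; wc +0.203/-0.203 → slack +0.203/-0.203; half-tol=0.203, Σhalf²=0.041209
  -B: nom -13.400 → Σnom=34.610; wc +0.400/-0.372 → slack +0.603/-0.575; half-tol=0.386, Σhalf²=0.190205
  +C: nom +27.450 → Σnom=62.060; wc +0.204/-0.204 → slack +0.807/-0.779; half-tol=0.204, Σhalf²=0.231821
Nominal = 62.060. Worst-case = [62.060 - 0.779, 62.060 + 0.807] = [61.281, 62.867]. RSS = √0.231821 = 0.481.

nominal=62.060 wc=[61.281,62.867] rss=0.481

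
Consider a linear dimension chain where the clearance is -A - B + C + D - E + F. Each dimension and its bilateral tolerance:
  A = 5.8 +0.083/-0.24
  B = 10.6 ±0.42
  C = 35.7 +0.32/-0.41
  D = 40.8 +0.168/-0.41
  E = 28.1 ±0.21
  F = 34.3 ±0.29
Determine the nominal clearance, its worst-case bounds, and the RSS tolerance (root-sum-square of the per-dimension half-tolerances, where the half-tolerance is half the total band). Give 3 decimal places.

nominal=66.300 wc=[64.477,67.948] rss=0.740

Stack each dimension's contribution:
  -A: nom -5.800 → Σnom=-5.800; wc +0.240/-0.083 → slack +0.240/-0.083; half-tol=0.162, Σhalf²=0.026082
  -B: nom -10.600 → Σnom=-16.400; wc +0.420/-0.420 → slack +0.660/-0.503; half-tol=0.420, Σhalf²=0.202482
  +C: nom +35.700 → Σnom=19.300; wc +0.320/-0.410 → slack +0.980/-0.913; half-tol=0.365, Σhalf²=0.335707
  +D: nom +40.800 → Σnom=60.100; wc +0.168/-0.410 → slack +1.148/-1.323; half-tol=0.289, Σhalf²=0.419228
  -E: nom -28.100 → Σnom=32.000; wc +0.210/-0.210 → slack +1.358/-1.533; half-tol=0.210, Σhalf²=0.463328
  +F: nom +34.300 → Σnom=66.300; wc +0.290/-0.290 → slack +1.648/-1.823; half-tol=0.290, Σhalf²=0.547428
Nominal = 66.300. Worst-case = [66.300 - 1.823, 66.300 + 1.648] = [64.477, 67.948]. RSS = √0.547428 = 0.740.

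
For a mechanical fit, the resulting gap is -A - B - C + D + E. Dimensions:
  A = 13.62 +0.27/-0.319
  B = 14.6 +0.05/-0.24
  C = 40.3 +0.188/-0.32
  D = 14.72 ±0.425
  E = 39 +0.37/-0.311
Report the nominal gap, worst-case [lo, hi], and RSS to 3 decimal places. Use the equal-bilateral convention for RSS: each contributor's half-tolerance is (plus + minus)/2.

nominal=-14.800 wc=[-16.044,-13.126] rss=0.685

Stack each dimension's contribution:
  -A: nom -13.620 → Σnom=-13.620; wc +0.319/-0.270 → slack +0.319/-0.270; half-tol=0.294, Σhalf²=0.086730
  -B: nom -14.600 → Σnom=-28.220; wc +0.240/-0.050 → slack +0.559/-0.320; half-tol=0.145, Σhalf²=0.107755
  -C: nom -40.300 → Σnom=-68.520; wc +0.320/-0.188 → slack +0.879/-0.508; half-tol=0.254, Σhalf²=0.172271
  +D: nom +14.720 → Σnom=-53.800; wc +0.425/-0.425 → slack +1.304/-0.933; half-tol=0.425, Σhalf²=0.352896
  +E: nom +39.000 → Σnom=-14.800; wc +0.370/-0.311 → slack +1.674/-1.244; half-tol=0.341, Σhalf²=0.468836
Nominal = -14.800. Worst-case = [-14.800 - 1.244, -14.800 + 1.674] = [-16.044, -13.126]. RSS = √0.468836 = 0.685.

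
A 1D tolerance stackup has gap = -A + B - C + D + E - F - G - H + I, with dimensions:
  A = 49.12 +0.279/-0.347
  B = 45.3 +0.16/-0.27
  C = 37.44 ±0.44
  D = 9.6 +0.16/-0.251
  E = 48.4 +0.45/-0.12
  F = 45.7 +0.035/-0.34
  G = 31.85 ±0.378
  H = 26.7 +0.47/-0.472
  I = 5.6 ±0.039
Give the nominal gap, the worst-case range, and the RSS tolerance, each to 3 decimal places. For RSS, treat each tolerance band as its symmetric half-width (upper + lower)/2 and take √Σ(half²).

Stack each dimension's contribution:
  -A: nom -49.120 → Σnom=-49.120; wc +0.347/-0.279 → slack +0.347/-0.279; half-tol=0.313, Σhalf²=0.097969
  +B: nom +45.300 → Σnom=-3.820; wc +0.160/-0.270 → slack +0.507/-0.549; half-tol=0.215, Σhalf²=0.144194
  -C: nom -37.440 → Σnom=-41.260; wc +0.440/-0.440 → slack +0.947/-0.989; half-tol=0.440, Σhalf²=0.337794
  +D: nom +9.600 → Σnom=-31.660; wc +0.160/-0.251 → slack +1.107/-1.240; half-tol=0.206, Σhalf²=0.380024
  +E: nom +48.400 → Σnom=16.740; wc +0.450/-0.120 → slack +1.557/-1.360; half-tol=0.285, Σhalf²=0.461249
  -F: nom -45.700 → Σnom=-28.960; wc +0.340/-0.035 → slack +1.897/-1.395; half-tol=0.188, Σhalf²=0.496406
  -G: nom -31.850 → Σnom=-60.810; wc +0.378/-0.378 → slack +2.275/-1.773; half-tol=0.378, Σhalf²=0.639290
  -H: nom -26.700 → Σnom=-87.510; wc +0.472/-0.470 → slack +2.747/-2.243; half-tol=0.471, Σhalf²=0.861131
  +I: nom +5.600 → Σnom=-81.910; wc +0.039/-0.039 → slack +2.786/-2.282; half-tol=0.039, Σhalf²=0.862652
Nominal = -81.910. Worst-case = [-81.910 - 2.282, -81.910 + 2.786] = [-84.192, -79.124]. RSS = √0.862652 = 0.929.

nominal=-81.910 wc=[-84.192,-79.124] rss=0.929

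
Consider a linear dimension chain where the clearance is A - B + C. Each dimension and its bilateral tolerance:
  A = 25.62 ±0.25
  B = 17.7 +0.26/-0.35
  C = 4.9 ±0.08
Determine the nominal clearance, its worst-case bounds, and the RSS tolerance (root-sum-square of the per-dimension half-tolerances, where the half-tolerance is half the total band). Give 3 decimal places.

Stack each dimension's contribution:
  +A: nom +25.620 → Σnom=25.620; wc +0.250/-0.250 → slack +0.250/-0.250; half-tol=0.250, Σhalf²=0.062500
  -B: nom -17.700 → Σnom=7.920; wc +0.350/-0.260 → slack +0.600/-0.510; half-tol=0.305, Σhalf²=0.155525
  +C: nom +4.900 → Σnom=12.820; wc +0.080/-0.080 → slack +0.680/-0.590; half-tol=0.080, Σhalf²=0.161925
Nominal = 12.820. Worst-case = [12.820 - 0.590, 12.820 + 0.680] = [12.230, 13.500]. RSS = √0.161925 = 0.402.

nominal=12.820 wc=[12.230,13.500] rss=0.402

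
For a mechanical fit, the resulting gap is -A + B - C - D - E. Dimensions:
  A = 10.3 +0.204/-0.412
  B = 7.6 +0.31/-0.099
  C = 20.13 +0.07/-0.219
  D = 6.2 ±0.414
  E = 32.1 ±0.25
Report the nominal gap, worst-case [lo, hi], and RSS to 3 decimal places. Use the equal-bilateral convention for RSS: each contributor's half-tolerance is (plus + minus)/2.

Stack each dimension's contribution:
  -A: nom -10.300 → Σnom=-10.300; wc +0.412/-0.204 → slack +0.412/-0.204; half-tol=0.308, Σhalf²=0.094864
  +B: nom +7.600 → Σnom=-2.700; wc +0.310/-0.099 → slack +0.722/-0.303; half-tol=0.205, Σhalf²=0.136684
  -C: nom -20.130 → Σnom=-22.830; wc +0.219/-0.070 → slack +0.941/-0.373; half-tol=0.145, Σhalf²=0.157565
  -D: nom -6.200 → Σnom=-29.030; wc +0.414/-0.414 → slack +1.355/-0.787; half-tol=0.414, Σhalf²=0.328960
  -E: nom -32.100 → Σnom=-61.130; wc +0.250/-0.250 → slack +1.605/-1.037; half-tol=0.250, Σhalf²=0.391460
Nominal = -61.130. Worst-case = [-61.130 - 1.037, -61.130 + 1.605] = [-62.167, -59.525]. RSS = √0.391460 = 0.626.

nominal=-61.130 wc=[-62.167,-59.525] rss=0.626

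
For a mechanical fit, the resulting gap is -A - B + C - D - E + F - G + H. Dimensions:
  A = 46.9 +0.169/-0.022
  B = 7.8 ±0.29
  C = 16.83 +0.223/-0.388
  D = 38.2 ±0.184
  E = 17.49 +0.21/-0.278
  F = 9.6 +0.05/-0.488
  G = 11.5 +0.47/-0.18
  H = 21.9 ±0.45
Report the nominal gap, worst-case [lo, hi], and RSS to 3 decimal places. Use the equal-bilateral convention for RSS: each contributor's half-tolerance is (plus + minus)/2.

nominal=-73.560 wc=[-76.209,-71.883] rss=0.813

Stack each dimension's contribution:
  -A: nom -46.900 → Σnom=-46.900; wc +0.022/-0.169 → slack +0.022/-0.169; half-tol=0.096, Σhalf²=0.009120
  -B: nom -7.800 → Σnom=-54.700; wc +0.290/-0.290 → slack +0.312/-0.459; half-tol=0.290, Σhalf²=0.093220
  +C: nom +16.830 → Σnom=-37.870; wc +0.223/-0.388 → slack +0.535/-0.847; half-tol=0.305, Σhalf²=0.186550
  -D: nom -38.200 → Σnom=-76.070; wc +0.184/-0.184 → slack +0.719/-1.031; half-tol=0.184, Σhalf²=0.220406
  -E: nom -17.490 → Σnom=-93.560; wc +0.278/-0.210 → slack +0.997/-1.241; half-tol=0.244, Σhalf²=0.279942
  +F: nom +9.600 → Σnom=-83.960; wc +0.050/-0.488 → slack +1.047/-1.729; half-tol=0.269, Σhalf²=0.352303
  -G: nom -11.500 → Σnom=-95.460; wc +0.180/-0.470 → slack +1.227/-2.199; half-tol=0.325, Σhalf²=0.457928
  +H: nom +21.900 → Σnom=-73.560; wc +0.450/-0.450 → slack +1.677/-2.649; half-tol=0.450, Σhalf²=0.660428
Nominal = -73.560. Worst-case = [-73.560 - 2.649, -73.560 + 1.677] = [-76.209, -71.883]. RSS = √0.660428 = 0.813.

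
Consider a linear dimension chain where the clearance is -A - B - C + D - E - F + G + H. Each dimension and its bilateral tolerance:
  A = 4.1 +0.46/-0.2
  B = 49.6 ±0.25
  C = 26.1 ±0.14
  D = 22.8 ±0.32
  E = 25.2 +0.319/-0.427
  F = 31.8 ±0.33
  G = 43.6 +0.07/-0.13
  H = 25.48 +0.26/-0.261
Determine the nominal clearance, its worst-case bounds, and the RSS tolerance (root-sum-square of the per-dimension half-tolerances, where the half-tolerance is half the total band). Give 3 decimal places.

nominal=-44.920 wc=[-47.130,-42.923] rss=0.787

Stack each dimension's contribution:
  -A: nom -4.100 → Σnom=-4.100; wc +0.200/-0.460 → slack +0.200/-0.460; half-tol=0.330, Σhalf²=0.108900
  -B: nom -49.600 → Σnom=-53.700; wc +0.250/-0.250 → slack +0.450/-0.710; half-tol=0.250, Σhalf²=0.171400
  -C: nom -26.100 → Σnom=-79.800; wc +0.140/-0.140 → slack +0.590/-0.850; half-tol=0.140, Σhalf²=0.191000
  +D: nom +22.800 → Σnom=-57.000; wc +0.320/-0.320 → slack +0.910/-1.170; half-tol=0.320, Σhalf²=0.293400
  -E: nom -25.200 → Σnom=-82.200; wc +0.427/-0.319 → slack +1.337/-1.489; half-tol=0.373, Σhalf²=0.432529
  -F: nom -31.800 → Σnom=-114.000; wc +0.330/-0.330 → slack +1.667/-1.819; half-tol=0.330, Σhalf²=0.541429
  +G: nom +43.600 → Σnom=-70.400; wc +0.070/-0.130 → slack +1.737/-1.949; half-tol=0.100, Σhalf²=0.551429
  +H: nom +25.480 → Σnom=-44.920; wc +0.260/-0.261 → slack +1.997/-2.210; half-tol=0.261, Σhalf²=0.619289
Nominal = -44.920. Worst-case = [-44.920 - 2.210, -44.920 + 1.997] = [-47.130, -42.923]. RSS = √0.619289 = 0.787.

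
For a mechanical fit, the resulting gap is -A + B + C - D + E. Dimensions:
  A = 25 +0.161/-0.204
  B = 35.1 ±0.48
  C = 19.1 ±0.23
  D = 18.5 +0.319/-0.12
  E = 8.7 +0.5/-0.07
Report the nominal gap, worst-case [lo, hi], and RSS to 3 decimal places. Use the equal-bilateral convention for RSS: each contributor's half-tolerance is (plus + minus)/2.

nominal=19.400 wc=[18.140,20.934] rss=0.668

Stack each dimension's contribution:
  -A: nom -25.000 → Σnom=-25.000; wc +0.204/-0.161 → slack +0.204/-0.161; half-tol=0.182, Σhalf²=0.033306
  +B: nom +35.100 → Σnom=10.100; wc +0.480/-0.480 → slack +0.684/-0.641; half-tol=0.480, Σhalf²=0.263706
  +C: nom +19.100 → Σnom=29.200; wc +0.230/-0.230 → slack +0.914/-0.871; half-tol=0.230, Σhalf²=0.316606
  -D: nom -18.500 → Σnom=10.700; wc +0.120/-0.319 → slack +1.034/-1.190; half-tol=0.220, Σhalf²=0.364786
  +E: nom +8.700 → Σnom=19.400; wc +0.500/-0.070 → slack +1.534/-1.260; half-tol=0.285, Σhalf²=0.446012
Nominal = 19.400. Worst-case = [19.400 - 1.260, 19.400 + 1.534] = [18.140, 20.934]. RSS = √0.446012 = 0.668.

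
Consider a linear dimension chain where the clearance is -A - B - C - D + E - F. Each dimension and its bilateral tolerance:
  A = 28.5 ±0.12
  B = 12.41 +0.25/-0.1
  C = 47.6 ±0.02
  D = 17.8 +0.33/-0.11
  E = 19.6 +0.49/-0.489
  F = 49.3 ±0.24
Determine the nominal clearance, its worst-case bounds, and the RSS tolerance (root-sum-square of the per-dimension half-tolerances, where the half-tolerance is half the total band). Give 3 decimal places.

Stack each dimension's contribution:
  -A: nom -28.500 → Σnom=-28.500; wc +0.120/-0.120 → slack +0.120/-0.120; half-tol=0.120, Σhalf²=0.014400
  -B: nom -12.410 → Σnom=-40.910; wc +0.100/-0.250 → slack +0.220/-0.370; half-tol=0.175, Σhalf²=0.045025
  -C: nom -47.600 → Σnom=-88.510; wc +0.020/-0.020 → slack +0.240/-0.390; half-tol=0.020, Σhalf²=0.045425
  -D: nom -17.800 → Σnom=-106.310; wc +0.110/-0.330 → slack +0.350/-0.720; half-tol=0.220, Σhalf²=0.093825
  +E: nom +19.600 → Σnom=-86.710; wc +0.490/-0.489 → slack +0.840/-1.209; half-tol=0.489, Σhalf²=0.333435
  -F: nom -49.300 → Σnom=-136.010; wc +0.240/-0.240 → slack +1.080/-1.449; half-tol=0.240, Σhalf²=0.391035
Nominal = -136.010. Worst-case = [-136.010 - 1.449, -136.010 + 1.080] = [-137.459, -134.930]. RSS = √0.391035 = 0.625.

nominal=-136.010 wc=[-137.459,-134.930] rss=0.625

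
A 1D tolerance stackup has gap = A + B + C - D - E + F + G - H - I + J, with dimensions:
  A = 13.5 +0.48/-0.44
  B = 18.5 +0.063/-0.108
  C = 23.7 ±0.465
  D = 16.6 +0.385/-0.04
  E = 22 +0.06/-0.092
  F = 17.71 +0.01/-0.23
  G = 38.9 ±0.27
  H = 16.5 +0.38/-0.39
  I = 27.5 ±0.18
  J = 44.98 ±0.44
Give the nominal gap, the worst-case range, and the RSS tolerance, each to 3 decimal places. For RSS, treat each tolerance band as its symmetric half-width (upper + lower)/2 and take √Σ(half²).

Stack each dimension's contribution:
  +A: nom +13.500 → Σnom=13.500; wc +0.480/-0.440 → slack +0.480/-0.440; half-tol=0.460, Σhalf²=0.211600
  +B: nom +18.500 → Σnom=32.000; wc +0.063/-0.108 → slack +0.543/-0.548; half-tol=0.085, Σhalf²=0.218910
  +C: nom +23.700 → Σnom=55.700; wc +0.465/-0.465 → slack +1.008/-1.013; half-tol=0.465, Σhalf²=0.435135
  -D: nom -16.600 → Σnom=39.100; wc +0.040/-0.385 → slack +1.048/-1.398; half-tol=0.212, Σhalf²=0.480291
  -E: nom -22.000 → Σnom=17.100; wc +0.092/-0.060 → slack +1.140/-1.458; half-tol=0.076, Σhalf²=0.486067
  +F: nom +17.710 → Σnom=34.810; wc +0.010/-0.230 → slack +1.150/-1.688; half-tol=0.120, Σhalf²=0.500467
  +G: nom +38.900 → Σnom=73.710; wc +0.270/-0.270 → slack +1.420/-1.958; half-tol=0.270, Σhalf²=0.573367
  -H: nom -16.500 → Σnom=57.210; wc +0.390/-0.380 → slack +1.810/-2.338; half-tol=0.385, Σhalf²=0.721592
  -I: nom -27.500 → Σnom=29.710; wc +0.180/-0.180 → slack +1.990/-2.518; half-tol=0.180, Σhalf²=0.753992
  +J: nom +44.980 → Σnom=74.690; wc +0.440/-0.440 → slack +2.430/-2.958; half-tol=0.440, Σhalf²=0.947592
Nominal = 74.690. Worst-case = [74.690 - 2.958, 74.690 + 2.430] = [71.732, 77.120]. RSS = √0.947592 = 0.973.

nominal=74.690 wc=[71.732,77.120] rss=0.973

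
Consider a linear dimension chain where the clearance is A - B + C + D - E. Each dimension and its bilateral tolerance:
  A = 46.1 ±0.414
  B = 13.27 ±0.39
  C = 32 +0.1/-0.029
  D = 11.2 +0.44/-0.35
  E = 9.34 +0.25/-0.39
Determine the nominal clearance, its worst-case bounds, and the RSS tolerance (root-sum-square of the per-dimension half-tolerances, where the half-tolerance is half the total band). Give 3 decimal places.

nominal=66.690 wc=[65.257,68.424] rss=0.766

Stack each dimension's contribution:
  +A: nom +46.100 → Σnom=46.100; wc +0.414/-0.414 → slack +0.414/-0.414; half-tol=0.414, Σhalf²=0.171396
  -B: nom -13.270 → Σnom=32.830; wc +0.390/-0.390 → slack +0.804/-0.804; half-tol=0.390, Σhalf²=0.323496
  +C: nom +32.000 → Σnom=64.830; wc +0.100/-0.029 → slack +0.904/-0.833; half-tol=0.065, Σhalf²=0.327656
  +D: nom +11.200 → Σnom=76.030; wc +0.440/-0.350 → slack +1.344/-1.183; half-tol=0.395, Σhalf²=0.483681
  -E: nom -9.340 → Σnom=66.690; wc +0.390/-0.250 → slack +1.734/-1.433; half-tol=0.320, Σhalf²=0.586081
Nominal = 66.690. Worst-case = [66.690 - 1.433, 66.690 + 1.734] = [65.257, 68.424]. RSS = √0.586081 = 0.766.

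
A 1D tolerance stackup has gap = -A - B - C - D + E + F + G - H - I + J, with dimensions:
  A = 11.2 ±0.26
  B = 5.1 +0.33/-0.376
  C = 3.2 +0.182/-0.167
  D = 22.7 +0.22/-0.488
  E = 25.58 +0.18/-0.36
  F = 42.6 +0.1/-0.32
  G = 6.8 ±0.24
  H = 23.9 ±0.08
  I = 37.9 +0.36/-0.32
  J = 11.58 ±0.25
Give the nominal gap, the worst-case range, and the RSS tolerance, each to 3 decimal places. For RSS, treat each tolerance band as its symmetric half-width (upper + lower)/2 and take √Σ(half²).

Stack each dimension's contribution:
  -A: nom -11.200 → Σnom=-11.200; wc +0.260/-0.260 → slack +0.260/-0.260; half-tol=0.260, Σhalf²=0.067600
  -B: nom -5.100 → Σnom=-16.300; wc +0.376/-0.330 → slack +0.636/-0.590; half-tol=0.353, Σhalf²=0.192209
  -C: nom -3.200 → Σnom=-19.500; wc +0.167/-0.182 → slack +0.803/-0.772; half-tol=0.174, Σhalf²=0.222659
  -D: nom -22.700 → Σnom=-42.200; wc +0.488/-0.220 → slack +1.291/-0.992; half-tol=0.354, Σhalf²=0.347975
  +E: nom +25.580 → Σnom=-16.620; wc +0.180/-0.360 → slack +1.471/-1.352; half-tol=0.270, Σhalf²=0.420875
  +F: nom +42.600 → Σnom=25.980; wc +0.100/-0.320 → slack +1.571/-1.672; half-tol=0.210, Σhalf²=0.464975
  +G: nom +6.800 → Σnom=32.780; wc +0.240/-0.240 → slack +1.811/-1.912; half-tol=0.240, Σhalf²=0.522575
  -H: nom -23.900 → Σnom=8.880; wc +0.080/-0.080 → slack +1.891/-1.992; half-tol=0.080, Σhalf²=0.528975
  -I: nom -37.900 → Σnom=-29.020; wc +0.320/-0.360 → slack +2.211/-2.352; half-tol=0.340, Σhalf²=0.644575
  +J: nom +11.580 → Σnom=-17.440; wc +0.250/-0.250 → slack +2.461/-2.602; half-tol=0.250, Σhalf²=0.707075
Nominal = -17.440. Worst-case = [-17.440 - 2.602, -17.440 + 2.461] = [-20.042, -14.979]. RSS = √0.707075 = 0.841.

nominal=-17.440 wc=[-20.042,-14.979] rss=0.841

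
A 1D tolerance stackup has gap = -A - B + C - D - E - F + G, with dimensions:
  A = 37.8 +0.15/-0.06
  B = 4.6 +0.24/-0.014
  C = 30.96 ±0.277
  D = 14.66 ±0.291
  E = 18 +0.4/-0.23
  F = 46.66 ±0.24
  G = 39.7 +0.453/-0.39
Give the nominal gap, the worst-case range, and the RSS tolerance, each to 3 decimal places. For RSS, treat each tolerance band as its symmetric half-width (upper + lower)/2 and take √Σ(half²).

nominal=-51.060 wc=[-53.048,-49.495] rss=0.723

Stack each dimension's contribution:
  -A: nom -37.800 → Σnom=-37.800; wc +0.060/-0.150 → slack +0.060/-0.150; half-tol=0.105, Σhalf²=0.011025
  -B: nom -4.600 → Σnom=-42.400; wc +0.014/-0.240 → slack +0.074/-0.390; half-tol=0.127, Σhalf²=0.027154
  +C: nom +30.960 → Σnom=-11.440; wc +0.277/-0.277 → slack +0.351/-0.667; half-tol=0.277, Σhalf²=0.103883
  -D: nom -14.660 → Σnom=-26.100; wc +0.291/-0.291 → slack +0.642/-0.958; half-tol=0.291, Σhalf²=0.188564
  -E: nom -18.000 → Σnom=-44.100; wc +0.230/-0.400 → slack +0.872/-1.358; half-tol=0.315, Σhalf²=0.287789
  -F: nom -46.660 → Σnom=-90.760; wc +0.240/-0.240 → slack +1.112/-1.598; half-tol=0.240, Σhalf²=0.345389
  +G: nom +39.700 → Σnom=-51.060; wc +0.453/-0.390 → slack +1.565/-1.988; half-tol=0.421, Σhalf²=0.523051
Nominal = -51.060. Worst-case = [-51.060 - 1.988, -51.060 + 1.565] = [-53.048, -49.495]. RSS = √0.523051 = 0.723.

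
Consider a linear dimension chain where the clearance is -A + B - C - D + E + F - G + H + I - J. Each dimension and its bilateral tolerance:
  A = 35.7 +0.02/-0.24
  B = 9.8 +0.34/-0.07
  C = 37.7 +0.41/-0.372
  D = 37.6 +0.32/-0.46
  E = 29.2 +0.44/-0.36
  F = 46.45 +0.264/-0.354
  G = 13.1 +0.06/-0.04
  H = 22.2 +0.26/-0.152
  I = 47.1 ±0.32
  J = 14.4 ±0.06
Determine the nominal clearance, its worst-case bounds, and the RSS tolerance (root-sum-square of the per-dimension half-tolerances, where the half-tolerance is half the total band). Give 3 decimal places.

Stack each dimension's contribution:
  -A: nom -35.700 → Σnom=-35.700; wc +0.240/-0.020 → slack +0.240/-0.020; half-tol=0.130, Σhalf²=0.016900
  +B: nom +9.800 → Σnom=-25.900; wc +0.340/-0.070 → slack +0.580/-0.090; half-tol=0.205, Σhalf²=0.058925
  -C: nom -37.700 → Σnom=-63.600; wc +0.372/-0.410 → slack +0.952/-0.500; half-tol=0.391, Σhalf²=0.211806
  -D: nom -37.600 → Σnom=-101.200; wc +0.460/-0.320 → slack +1.412/-0.820; half-tol=0.390, Σhalf²=0.363906
  +E: nom +29.200 → Σnom=-72.000; wc +0.440/-0.360 → slack +1.852/-1.180; half-tol=0.400, Σhalf²=0.523906
  +F: nom +46.450 → Σnom=-25.550; wc +0.264/-0.354 → slack +2.116/-1.534; half-tol=0.309, Σhalf²=0.619387
  -G: nom -13.100 → Σnom=-38.650; wc +0.040/-0.060 → slack +2.156/-1.594; half-tol=0.050, Σhalf²=0.621887
  +H: nom +22.200 → Σnom=-16.450; wc +0.260/-0.152 → slack +2.416/-1.746; half-tol=0.206, Σhalf²=0.664323
  +I: nom +47.100 → Σnom=30.650; wc +0.320/-0.320 → slack +2.736/-2.066; half-tol=0.320, Σhalf²=0.766723
  -J: nom -14.400 → Σnom=16.250; wc +0.060/-0.060 → slack +2.796/-2.126; half-tol=0.060, Σhalf²=0.770323
Nominal = 16.250. Worst-case = [16.250 - 2.126, 16.250 + 2.796] = [14.124, 19.046]. RSS = √0.770323 = 0.878.

nominal=16.250 wc=[14.124,19.046] rss=0.878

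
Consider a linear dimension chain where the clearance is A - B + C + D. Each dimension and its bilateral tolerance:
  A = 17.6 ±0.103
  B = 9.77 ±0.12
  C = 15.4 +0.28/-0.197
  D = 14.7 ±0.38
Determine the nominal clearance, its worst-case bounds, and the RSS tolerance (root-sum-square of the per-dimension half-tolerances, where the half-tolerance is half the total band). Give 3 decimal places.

Stack each dimension's contribution:
  +A: nom +17.600 → Σnom=17.600; wc +0.103/-0.103 → slack +0.103/-0.103; half-tol=0.103, Σhalf²=0.010609
  -B: nom -9.770 → Σnom=7.830; wc +0.120/-0.120 → slack +0.223/-0.223; half-tol=0.120, Σhalf²=0.025009
  +C: nom +15.400 → Σnom=23.230; wc +0.280/-0.197 → slack +0.503/-0.420; half-tol=0.239, Σhalf²=0.081891
  +D: nom +14.700 → Σnom=37.930; wc +0.380/-0.380 → slack +0.883/-0.800; half-tol=0.380, Σhalf²=0.226291
Nominal = 37.930. Worst-case = [37.930 - 0.800, 37.930 + 0.883] = [37.130, 38.813]. RSS = √0.226291 = 0.476.

nominal=37.930 wc=[37.130,38.813] rss=0.476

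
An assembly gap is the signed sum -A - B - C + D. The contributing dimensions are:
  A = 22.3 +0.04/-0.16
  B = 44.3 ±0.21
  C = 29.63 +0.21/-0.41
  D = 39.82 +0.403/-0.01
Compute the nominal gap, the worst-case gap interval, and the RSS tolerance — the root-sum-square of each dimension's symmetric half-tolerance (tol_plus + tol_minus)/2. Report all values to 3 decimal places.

nominal=-56.410 wc=[-56.880,-55.227] rss=0.439

Stack each dimension's contribution:
  -A: nom -22.300 → Σnom=-22.300; wc +0.160/-0.040 → slack +0.160/-0.040; half-tol=0.100, Σhalf²=0.010000
  -B: nom -44.300 → Σnom=-66.600; wc +0.210/-0.210 → slack +0.370/-0.250; half-tol=0.210, Σhalf²=0.054100
  -C: nom -29.630 → Σnom=-96.230; wc +0.410/-0.210 → slack +0.780/-0.460; half-tol=0.310, Σhalf²=0.150200
  +D: nom +39.820 → Σnom=-56.410; wc +0.403/-0.010 → slack +1.183/-0.470; half-tol=0.207, Σhalf²=0.192842
Nominal = -56.410. Worst-case = [-56.410 - 0.470, -56.410 + 1.183] = [-56.880, -55.227]. RSS = √0.192842 = 0.439.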